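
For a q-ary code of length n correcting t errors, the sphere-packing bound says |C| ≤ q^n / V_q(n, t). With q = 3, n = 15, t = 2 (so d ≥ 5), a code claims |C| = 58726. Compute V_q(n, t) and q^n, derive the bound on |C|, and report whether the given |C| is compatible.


V_q(n, t) = 451, q^n = 14348907, Hamming bound = 31815, |C| = 58726 > bound (violated).

Step 1: Compute V_q(n, t) = Σ_{j=0}^2 C(n, j) (q−1)^j.
  j = 0: C(15,0)·(2)^0 = 1·1 = 1.
  j = 1: C(15,1)·(2)^1 = 15·2 = 30.
  j = 2: C(15,2)·(2)^2 = 105·4 = 420.
  V_q(n, t) = 1 + 30 + 420 = 451.
Step 2: q^n = 3^15 = 14348907.
Step 3: Hamming bound ⌊q^n / V_q(n,t)⌋ = ⌊14348907/451⌋ = 31815.
Step 4: Compare |C| = 58726 to 31815: violated.
The claimed |C| lies above the Hamming bound, so no 3-ary code of length 15 with d ≥ 5 can have 58726 codewords.


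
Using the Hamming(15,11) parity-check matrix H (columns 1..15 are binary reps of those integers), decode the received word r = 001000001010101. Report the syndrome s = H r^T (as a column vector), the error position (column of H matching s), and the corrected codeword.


s = (0, 0, 1, 1)^T, error position = 3, corrected codeword c = 000000001010101

Compute s = H r^T mod 2 one row at a time:
  s_1 = 0 + 1 + 0 + 1 + 0 + 1 + 0 + 1 = 4 ≡ 0 (mod 2).
  s_2 = 0 + 0 + 0 + 0 + 0 + 1 + 0 + 1 = 2 ≡ 0 (mod 2).
  s_3 = 0 + 1 + 0 + 0 + 0 + 1 + 0 + 1 = 3 ≡ 1 (mod 2).
  s_4 = 0 + 1 + 0 + 0 + 1 + 1 + 1 + 1 = 5 ≡ 1 (mod 2).
s = (0, 0, 1, 1)^T — this equals column 3 of H (binary 0011), so error is at position 3.
Correct: flip bit 3 of r = 001000001010101 to get c = 000000001010101.


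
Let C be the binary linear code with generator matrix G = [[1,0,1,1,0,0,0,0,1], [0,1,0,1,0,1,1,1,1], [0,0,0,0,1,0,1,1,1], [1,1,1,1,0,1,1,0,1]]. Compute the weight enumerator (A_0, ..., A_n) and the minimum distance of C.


Weight distribution: A_0 = 1, A_3 = 4, A_4 = 3, A_5 = 2, A_6 = 4, A_7 = 2. Minimum distance d = 3.

Enumerate all 2^4 = 16 messages m ∈ F_2^4.
For each, compute codeword c = mG in F_2^9, then tally its weight.
  m = 0000 → c = 000000000, weight = 0.
  m = 1000 → c = 101100001, weight = 4.
  m = 0100 → c = 010101111, weight = 6.
  m = 1100 → c = 111001110, weight = 6.
  m = 0010 → c = 000010111, weight = 4.
  m = 1010 → c = 101110110, weight = 6.
  m = 0110 → c = 010111000, weight = 4.
  m = 1110 → c = 111011001, weight = 6.
  m = 0001 → c = 111101101, weight = 7.
  m = 1001 → c = 010001100, weight = 3.
  m = 0101 → c = 101000010, weight = 3.
  m = 1101 → c = 000100011, weight = 3.
  m = 0011 → c = 111111010, weight = 7.
  m = 1011 → c = 010011011, weight = 5.
  m = 0111 → c = 101010101, weight = 5.
  m = 1111 → c = 000110100, weight = 3.
Tally weights:
  weight 0: 1 codewords.
  weight 3: 4 codewords.
  weight 4: 3 codewords.
  weight 5: 2 codewords.
  weight 6: 4 codewords.
  weight 7: 2 codewords.
Minimum distance d = smallest w > 0 with A_w > 0 = 3.
Sanity: Σ A_w = 16 = 2^4 = 16 ✓.


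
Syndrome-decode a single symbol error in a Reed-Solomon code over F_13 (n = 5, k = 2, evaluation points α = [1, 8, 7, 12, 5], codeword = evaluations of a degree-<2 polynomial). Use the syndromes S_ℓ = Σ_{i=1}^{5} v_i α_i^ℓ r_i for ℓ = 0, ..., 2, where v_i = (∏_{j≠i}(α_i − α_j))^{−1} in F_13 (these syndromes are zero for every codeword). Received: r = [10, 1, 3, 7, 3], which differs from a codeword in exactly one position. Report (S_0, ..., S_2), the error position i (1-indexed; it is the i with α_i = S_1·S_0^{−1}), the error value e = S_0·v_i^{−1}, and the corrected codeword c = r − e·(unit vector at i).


S = (11, 12, 6), error at position 3, error magnitude e = 10, c = [10, 1, 6, 7, 3].

Step 1: column multipliers v_i = (∏_{j≠i}(α_i − α_j))^{−1} mod 13.
  i = 1 (α = 1): (1−8)(1−7)(1−12)(1−5) = (−7)·(−6)·(−11)·(−4) = 1848 ≡ 2, so v_1 = 2^{−1} = 7 (mod 13).
  i = 2 (α = 8): (8−1)(8−7)(8−12)(8−5) = 7·1·(−4)·3 = −84 ≡ 7, so v_2 = 7^{−1} = 2 (mod 13).
  i = 3 (α = 7): (7−1)(7−8)(7−12)(7−5) = 6·(−1)·(−5)·2 = 60 ≡ 8, so v_3 = 8^{−1} = 5 (mod 13).
  i = 4 (α = 12): (12−1)(12−8)(12−7)(12−5) = 11·4·5·7 = 1540 ≡ 6, so v_4 = 6^{−1} = 11 (mod 13).
  i = 5 (α = 5): (5−1)(5−8)(5−7)(5−12) = 4·(−3)·(−2)·(−7) = −168 ≡ 1, so v_5 = 1^{−1} = 1 (mod 13).
  v = [7, 2, 5, 11, 1].
Step 2: syndromes of r = [10, 1, 3, 7, 3] (all sums mod 13).
  S_0 = Σ v_i r_i = 7·10 + 2·1 + 5·3 + 11·7 + 1·3 = 167 ≡ 11.
  S_1 = Σ v_i α_i r_i = 7·1·10 + 2·8·1 + 5·7·3 + 11·12·7 + 1·5·3 = 1130 ≡ 12.
  α_i^2 mod 13 = [1, 12, 10, 1, 12].
  S_2 = Σ v_i α_i^2 r_i = 7·1·10 + 2·12·1 + 5·10·3 + 11·1·7 + 1·12·3 = 357 ≡ 6.
  S = (11, 12, 6) ≠ 0, so r is not a codeword (an error is present).
Step 3: locate the error. For a single error e at position i, S_ℓ = v_i·e·α_i^ℓ, so α_err = S_1/S_0.
  S_0^{−1} = 11^{−1} = 6 (mod 13), so α_err = 12·6 = 72 ≡ 7 = α_3. Error position i = 3.
  Consistency check: S_2/S_1 = 6·12 = 72 ≡ 7 = α_err ✓ (single-error assumption holds).
Step 4: error magnitude e = S_0/v_3 = S_0·∏_{j≠3}(α_3 − α_j) = 11·8 = 88 ≡ 10 (mod 13).
Step 5: correct position 3: c_3 = r_3 − e = 3 − 10 ≡ 6 (mod 13). Hence c = [10, 1, 6, 7, 3].
  Check: interpolating c through the α_i gives m(x) = 2 + 8·x (degree < 2) with m(α_i) = c_i for every i, so c is indeed a codeword.


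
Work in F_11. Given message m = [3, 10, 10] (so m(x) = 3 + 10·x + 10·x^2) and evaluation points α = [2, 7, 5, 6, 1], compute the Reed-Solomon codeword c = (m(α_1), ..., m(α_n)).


c = [8, 2, 6, 5, 1]

Message polynomial: m(x) = 3 + 10·x + 10·x^2 (mod 11).
For each evaluation point α_i, compute m(α_i) mod 11:
  α_1 = 2: Horner steps 10 → 8 → 8, so m(2) = 8.
  α_2 = 7: Horner steps 10 → 3 → 2, so m(7) = 2.
  α_3 = 5: Horner steps 10 → 5 → 6, so m(5) = 6.
  α_4 = 6: Horner steps 10 → 4 → 5, so m(6) = 5.
  α_5 = 1: Horner steps 10 → 9 → 1, so m(1) = 1.
Codeword c = [8, 2, 6, 5, 1] ∈ F_11^5.


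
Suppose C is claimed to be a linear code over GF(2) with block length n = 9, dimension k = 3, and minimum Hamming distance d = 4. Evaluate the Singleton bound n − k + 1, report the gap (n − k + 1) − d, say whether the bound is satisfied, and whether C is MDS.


Singleton RHS = n − k + 1 = 7, slack = 3, bound satisfied, not MDS.

Singleton bound: d ≤ n − k + 1.
Here n = 9, k = 3, so n − k + 1 = 7.
Given d = 4, check d ≤ 7: YES.
Slack = (n − k + 1) − d = 3.
The code is NOT MDS (slack = 3 > 0).
Description: the claimed parameters are [9, 3, 4]_2; such a code would be non-MDS.


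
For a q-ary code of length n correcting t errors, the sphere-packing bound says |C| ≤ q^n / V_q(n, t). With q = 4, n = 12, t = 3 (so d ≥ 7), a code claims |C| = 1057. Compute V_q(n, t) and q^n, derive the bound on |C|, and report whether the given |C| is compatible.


V_q(n, t) = 6571, q^n = 16777216, Hamming bound = 2553, |C| = 1057 ≤ bound (satisfied).

Step 1: Compute V_q(n, t) = Σ_{j=0}^3 C(n, j) (q−1)^j.
  j = 0: C(12,0)·(3)^0 = 1·1 = 1.
  j = 1: C(12,1)·(3)^1 = 12·3 = 36.
  j = 2: C(12,2)·(3)^2 = 66·9 = 594.
  j = 3: C(12,3)·(3)^3 = 220·27 = 5940.
  V_q(n, t) = 1 + 36 + 594 + 5940 = 6571.
Step 2: q^n = 4^12 = 16777216.
Step 3: Hamming bound ⌊q^n / V_q(n,t)⌋ = ⌊16777216/6571⌋ = 2553.
Step 4: Compare |C| = 1057 to 2553: satisfied.
The claimed |C| lies below the Hamming bound.


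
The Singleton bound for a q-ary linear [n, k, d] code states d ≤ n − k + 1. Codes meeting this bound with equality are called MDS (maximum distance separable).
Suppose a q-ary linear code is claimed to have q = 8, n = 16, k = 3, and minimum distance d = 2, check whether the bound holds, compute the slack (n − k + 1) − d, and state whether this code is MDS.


Singleton RHS = n − k + 1 = 14, slack = 12, bound satisfied, not MDS.

Singleton bound: d ≤ n − k + 1.
Here n = 16, k = 3, so n − k + 1 = 14.
Given d = 2, check d ≤ 14: YES.
Slack = (n − k + 1) − d = 12.
The code is NOT MDS (slack = 12 > 0).
Description: the claimed parameters are [16, 3, 2]_8; such a code would be non-MDS.


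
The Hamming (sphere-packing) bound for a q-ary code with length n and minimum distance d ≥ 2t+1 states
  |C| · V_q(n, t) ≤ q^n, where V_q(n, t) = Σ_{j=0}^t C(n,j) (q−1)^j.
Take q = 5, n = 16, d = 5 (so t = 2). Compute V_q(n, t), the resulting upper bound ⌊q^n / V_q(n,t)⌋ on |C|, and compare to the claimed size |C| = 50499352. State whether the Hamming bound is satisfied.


V_q(n, t) = 1985, q^n = 152587890625, Hamming bound = 76870473, |C| = 50499352 ≤ bound (satisfied).

Step 1: Compute V_q(n, t) = Σ_{j=0}^2 C(n, j) (q−1)^j.
  j = 0: C(16,0)·(4)^0 = 1·1 = 1.
  j = 1: C(16,1)·(4)^1 = 16·4 = 64.
  j = 2: C(16,2)·(4)^2 = 120·16 = 1920.
  V_q(n, t) = 1 + 64 + 1920 = 1985.
Step 2: q^n = 5^16 = 152587890625.
Step 3: Hamming bound ⌊q^n / V_q(n,t)⌋ = ⌊152587890625/1985⌋ = 76870473.
Step 4: Compare |C| = 50499352 to 76870473: satisfied.
The claimed |C| lies below the Hamming bound.


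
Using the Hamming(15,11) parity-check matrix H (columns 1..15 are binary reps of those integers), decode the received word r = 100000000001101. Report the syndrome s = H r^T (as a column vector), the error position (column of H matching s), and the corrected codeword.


s = (1, 1, 1, 1)^T, error position = 15, corrected codeword c = 100000000001100

Compute s = H r^T mod 2 one row at a time:
  s_1 = 0 + 0 + 0 + 0 + 1 + 1 + 0 + 1 = 3 ≡ 1 (mod 2).
  s_2 = 0 + 0 + 0 + 0 + 1 + 1 + 0 + 1 = 3 ≡ 1 (mod 2).
  s_3 = 0 + 0 + 0 + 0 + 0 + 0 + 0 + 1 = 1 ≡ 1 (mod 2).
  s_4 = 1 + 0 + 0 + 0 + 0 + 0 + 1 + 1 = 3 ≡ 1 (mod 2).
s = (1, 1, 1, 1)^T — this equals column 15 of H (binary 1111), so error is at position 15.
Correct: flip bit 15 of r = 100000000001101 to get c = 100000000001100.


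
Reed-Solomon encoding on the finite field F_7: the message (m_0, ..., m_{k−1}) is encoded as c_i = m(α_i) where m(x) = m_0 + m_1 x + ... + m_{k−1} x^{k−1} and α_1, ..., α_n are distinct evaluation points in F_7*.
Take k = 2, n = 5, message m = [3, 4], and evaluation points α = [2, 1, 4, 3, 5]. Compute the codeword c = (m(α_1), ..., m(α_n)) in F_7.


c = [4, 0, 5, 1, 2]

Message polynomial: m(x) = 3 + 4·x (mod 7).
For each evaluation point α_i, compute m(α_i) mod 7:
  α_1 = 2: Horner steps 4 → 4, so m(2) = 4.
  α_2 = 1: Horner steps 4 → 0, so m(1) = 0.
  α_3 = 4: Horner steps 4 → 5, so m(4) = 5.
  α_4 = 3: Horner steps 4 → 1, so m(3) = 1.
  α_5 = 5: Horner steps 4 → 2, so m(5) = 2.
Codeword c = [4, 0, 5, 1, 2] ∈ F_7^5.


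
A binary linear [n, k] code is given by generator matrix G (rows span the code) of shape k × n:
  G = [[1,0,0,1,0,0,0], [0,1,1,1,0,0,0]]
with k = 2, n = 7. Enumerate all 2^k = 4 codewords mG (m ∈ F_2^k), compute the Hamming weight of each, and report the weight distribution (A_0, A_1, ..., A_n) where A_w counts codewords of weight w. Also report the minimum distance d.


Weight distribution: A_0 = 1, A_2 = 1, A_3 = 2. Minimum distance d = 2.

Enumerate all 2^2 = 4 messages m ∈ F_2^2.
For each, compute codeword c = mG in F_2^7, then tally its weight.
  m = 00 → c = 0000000, weight = 0.
  m = 10 → c = 1001000, weight = 2.
  m = 01 → c = 0111000, weight = 3.
  m = 11 → c = 1110000, weight = 3.
Tally weights:
  weight 0: 1 codewords.
  weight 2: 1 codewords.
  weight 3: 2 codewords.
Minimum distance d = smallest w > 0 with A_w > 0 = 2.
Sanity: Σ A_w = 4 = 2^2 = 4 ✓.


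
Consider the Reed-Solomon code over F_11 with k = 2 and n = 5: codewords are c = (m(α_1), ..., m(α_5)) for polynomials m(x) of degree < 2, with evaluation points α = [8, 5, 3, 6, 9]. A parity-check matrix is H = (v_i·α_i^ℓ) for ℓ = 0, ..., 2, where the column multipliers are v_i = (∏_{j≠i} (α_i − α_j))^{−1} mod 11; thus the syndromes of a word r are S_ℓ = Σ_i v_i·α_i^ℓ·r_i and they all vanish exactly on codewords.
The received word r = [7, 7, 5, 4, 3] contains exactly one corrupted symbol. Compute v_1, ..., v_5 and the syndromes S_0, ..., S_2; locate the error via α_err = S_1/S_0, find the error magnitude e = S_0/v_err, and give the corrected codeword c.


S = (6, 8, 7), error at position 2, error magnitude e = 10, c = [7, 8, 5, 4, 3].

Step 1: column multipliers v_i = (∏_{j≠i}(α_i − α_j))^{−1} mod 11.
  i = 1 (α = 8): (8−5)(8−3)(8−6)(8−9) = 3·5·2·(−1) = −30 ≡ 3, so v_1 = 3^{−1} = 4 (mod 11).
  i = 2 (α = 5): (5−8)(5−3)(5−6)(5−9) = (−3)·2·(−1)·(−4) = −24 ≡ 9, so v_2 = 9^{−1} = 5 (mod 11).
  i = 3 (α = 3): (3−8)(3−5)(3−6)(3−9) = (−5)·(−2)·(−3)·(−6) = 180 ≡ 4, so v_3 = 4^{−1} = 3 (mod 11).
  i = 4 (α = 6): (6−8)(6−5)(6−3)(6−9) = (−2)·1·3·(−3) = 18 ≡ 7, so v_4 = 7^{−1} = 8 (mod 11).
  i = 5 (α = 9): (9−8)(9−5)(9−3)(9−6) = 1·4·6·3 = 72 ≡ 6, so v_5 = 6^{−1} = 2 (mod 11).
  v = [4, 5, 3, 8, 2].
Step 2: syndromes of r = [7, 7, 5, 4, 3] (all sums mod 11).
  S_0 = Σ v_i r_i = 4·7 + 5·7 + 3·5 + 8·4 + 2·3 = 116 ≡ 6.
  S_1 = Σ v_i α_i r_i = 4·8·7 + 5·5·7 + 3·3·5 + 8·6·4 + 2·9·3 = 690 ≡ 8.
  α_i^2 mod 11 = [9, 3, 9, 3, 4].
  S_2 = Σ v_i α_i^2 r_i = 4·9·7 + 5·3·7 + 3·9·5 + 8·3·4 + 2·4·3 = 612 ≡ 7.
  S = (6, 8, 7) ≠ 0, so r is not a codeword (an error is present).
Step 3: locate the error. For a single error e at position i, S_ℓ = v_i·e·α_i^ℓ, so α_err = S_1/S_0.
  S_0^{−1} = 6^{−1} = 2 (mod 11), so α_err = 8·2 = 16 ≡ 5 = α_2. Error position i = 2.
  Consistency check: S_2/S_1 = 7·7 = 49 ≡ 5 = α_err ✓ (single-error assumption holds).
Step 4: error magnitude e = S_0/v_2 = S_0·∏_{j≠2}(α_2 − α_j) = 6·9 = 54 ≡ 10 (mod 11).
Step 5: correct position 2: c_2 = r_2 − e = 7 − 10 ≡ 8 (mod 11). Hence c = [7, 8, 5, 4, 3].
  Check: interpolating c through the α_i gives m(x) = 6 + 7·x (degree < 2) with m(α_i) = c_i for every i, so c is indeed a codeword.


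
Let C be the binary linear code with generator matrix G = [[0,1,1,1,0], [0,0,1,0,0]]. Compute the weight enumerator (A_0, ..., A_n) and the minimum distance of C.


Weight distribution: A_0 = 1, A_1 = 1, A_2 = 1, A_3 = 1. Minimum distance d = 1.

Enumerate all 2^2 = 4 messages m ∈ F_2^2.
For each, compute codeword c = mG in F_2^5, then tally its weight.
  m = 00 → c = 00000, weight = 0.
  m = 10 → c = 01110, weight = 3.
  m = 01 → c = 00100, weight = 1.
  m = 11 → c = 01010, weight = 2.
Tally weights:
  weight 0: 1 codewords.
  weight 1: 1 codewords.
  weight 2: 1 codewords.
  weight 3: 1 codewords.
Minimum distance d = smallest w > 0 with A_w > 0 = 1.
Sanity: Σ A_w = 4 = 2^2 = 4 ✓.


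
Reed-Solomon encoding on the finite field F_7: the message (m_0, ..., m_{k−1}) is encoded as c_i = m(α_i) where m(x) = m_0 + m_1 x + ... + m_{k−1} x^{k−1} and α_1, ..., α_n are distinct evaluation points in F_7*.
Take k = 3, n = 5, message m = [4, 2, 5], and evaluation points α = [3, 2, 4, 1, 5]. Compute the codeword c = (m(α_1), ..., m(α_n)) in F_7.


c = [6, 0, 1, 4, 6]

Message polynomial: m(x) = 4 + 2·x + 5·x^2 (mod 7).
For each evaluation point α_i, compute m(α_i) mod 7:
  α_1 = 3: Horner steps 5 → 3 → 6, so m(3) = 6.
  α_2 = 2: Horner steps 5 → 5 → 0, so m(2) = 0.
  α_3 = 4: Horner steps 5 → 1 → 1, so m(4) = 1.
  α_4 = 1: Horner steps 5 → 0 → 4, so m(1) = 4.
  α_5 = 5: Horner steps 5 → 6 → 6, so m(5) = 6.
Codeword c = [6, 0, 1, 4, 6] ∈ F_7^5.


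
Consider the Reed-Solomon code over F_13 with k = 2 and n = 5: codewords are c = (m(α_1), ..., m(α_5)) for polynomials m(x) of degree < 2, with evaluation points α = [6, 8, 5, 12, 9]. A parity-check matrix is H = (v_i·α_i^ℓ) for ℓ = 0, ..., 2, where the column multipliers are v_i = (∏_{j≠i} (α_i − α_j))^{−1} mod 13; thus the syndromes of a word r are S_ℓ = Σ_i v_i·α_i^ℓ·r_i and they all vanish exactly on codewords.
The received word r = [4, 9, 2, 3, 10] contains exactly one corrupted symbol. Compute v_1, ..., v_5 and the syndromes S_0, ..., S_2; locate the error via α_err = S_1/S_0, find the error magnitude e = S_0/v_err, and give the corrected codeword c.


S = (6, 9, 7), error at position 2, error magnitude e = 1, c = [4, 8, 2, 3, 10].

Step 1: column multipliers v_i = (∏_{j≠i}(α_i − α_j))^{−1} mod 13.
  i = 1 (α = 6): (6−8)(6−5)(6−12)(6−9) = (−2)·1·(−6)·(−3) = −36 ≡ 3, so v_1 = 3^{−1} = 9 (mod 13).
  i = 2 (α = 8): (8−6)(8−5)(8−12)(8−9) = 2·3·(−4)·(−1) = 24 ≡ 11, so v_2 = 11^{−1} = 6 (mod 13).
  i = 3 (α = 5): (5−6)(5−8)(5−12)(5−9) = (−1)·(−3)·(−7)·(−4) = 84 ≡ 6, so v_3 = 6^{−1} = 11 (mod 13).
  i = 4 (α = 12): (12−6)(12−8)(12−5)(12−9) = 6·4·7·3 = 504 ≡ 10, so v_4 = 10^{−1} = 4 (mod 13).
  i = 5 (α = 9): (9−6)(9−8)(9−5)(9−12) = 3·1·4·(−3) = −36 ≡ 3, so v_5 = 3^{−1} = 9 (mod 13).
  v = [9, 6, 11, 4, 9].
Step 2: syndromes of r = [4, 9, 2, 3, 10] (all sums mod 13).
  S_0 = Σ v_i r_i = 9·4 + 6·9 + 11·2 + 4·3 + 9·10 = 214 ≡ 6.
  S_1 = Σ v_i α_i r_i = 9·6·4 + 6·8·9 + 11·5·2 + 4·12·3 + 9·9·10 = 1712 ≡ 9.
  α_i^2 mod 13 = [10, 12, 12, 1, 3].
  S_2 = Σ v_i α_i^2 r_i = 9·10·4 + 6·12·9 + 11·12·2 + 4·1·3 + 9·3·10 = 1554 ≡ 7.
  S = (6, 9, 7) ≠ 0, so r is not a codeword (an error is present).
Step 3: locate the error. For a single error e at position i, S_ℓ = v_i·e·α_i^ℓ, so α_err = S_1/S_0.
  S_0^{−1} = 6^{−1} = 11 (mod 13), so α_err = 9·11 = 99 ≡ 8 = α_2. Error position i = 2.
  Consistency check: S_2/S_1 = 7·3 = 21 ≡ 8 = α_err ✓ (single-error assumption holds).
Step 4: error magnitude e = S_0/v_2 = S_0·∏_{j≠2}(α_2 − α_j) = 6·11 = 66 ≡ 1 (mod 13).
Step 5: correct position 2: c_2 = r_2 − e = 9 − 1 ≡ 8 (mod 13). Hence c = [4, 8, 2, 3, 10].
  Check: interpolating c through the α_i gives m(x) = 5 + 2·x (degree < 2) with m(α_i) = c_i for every i, so c is indeed a codeword.


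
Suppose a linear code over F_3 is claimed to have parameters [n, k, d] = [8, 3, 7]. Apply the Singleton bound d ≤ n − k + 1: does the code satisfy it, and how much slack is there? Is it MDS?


Singleton RHS = n − k + 1 = 6, slack = -1, bound violated (no such code; not MDS).

Singleton bound: d ≤ n − k + 1.
Here n = 8, k = 3, so n − k + 1 = 6.
Given d = 7, check d ≤ 6: NO.
Slack = (n − k + 1) − d = -1.
The slack is negative: d = 7 exceeds n − k + 1 = 6 by 1, so the Singleton bound is violated and no linear [8, 3, 7]_3 code can exist. In particular it is not MDS (MDS requires d = n − k + 1 exactly).
Description: the claimed parameters are [8, 3, 7]_3; such a code would be impossible (violates the Singleton bound).


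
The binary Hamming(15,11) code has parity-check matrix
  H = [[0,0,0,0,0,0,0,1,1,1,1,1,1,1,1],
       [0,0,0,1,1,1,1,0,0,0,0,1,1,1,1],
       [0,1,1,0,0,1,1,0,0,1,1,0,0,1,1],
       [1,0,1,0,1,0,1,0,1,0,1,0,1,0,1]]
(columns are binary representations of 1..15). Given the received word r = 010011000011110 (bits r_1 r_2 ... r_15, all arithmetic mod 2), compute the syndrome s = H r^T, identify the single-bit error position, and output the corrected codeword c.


s = (0, 1, 0, 1)^T, error position = 5, corrected codeword c = 010001000011110

Compute s = H r^T mod 2 one row at a time:
  s_1 = 0 + 0 + 0 + 1 + 1 + 1 + 1 + 0 = 4 ≡ 0 (mod 2).
  s_2 = 0 + 1 + 1 + 0 + 1 + 1 + 1 + 0 = 5 ≡ 1 (mod 2).
  s_3 = 1 + 0 + 1 + 0 + 0 + 1 + 1 + 0 = 4 ≡ 0 (mod 2).
  s_4 = 0 + 0 + 1 + 0 + 0 + 1 + 1 + 0 = 3 ≡ 1 (mod 2).
s = (0, 1, 0, 1)^T — this equals column 5 of H (binary 0101), so error is at position 5.
Correct: flip bit 5 of r = 010011000011110 to get c = 010001000011110.


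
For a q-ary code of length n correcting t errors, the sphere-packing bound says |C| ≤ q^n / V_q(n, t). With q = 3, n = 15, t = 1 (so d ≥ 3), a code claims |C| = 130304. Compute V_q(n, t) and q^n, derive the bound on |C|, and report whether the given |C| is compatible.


V_q(n, t) = 31, q^n = 14348907, Hamming bound = 462867, |C| = 130304 ≤ bound (satisfied).

Step 1: Compute V_q(n, t) = Σ_{j=0}^1 C(n, j) (q−1)^j.
  j = 0: C(15,0)·(2)^0 = 1·1 = 1.
  j = 1: C(15,1)·(2)^1 = 15·2 = 30.
  V_q(n, t) = 1 + 30 = 31.
Step 2: q^n = 3^15 = 14348907.
Step 3: Hamming bound ⌊q^n / V_q(n,t)⌋ = ⌊14348907/31⌋ = 462867.
Step 4: Compare |C| = 130304 to 462867: satisfied.
The claimed |C| lies below the Hamming bound.


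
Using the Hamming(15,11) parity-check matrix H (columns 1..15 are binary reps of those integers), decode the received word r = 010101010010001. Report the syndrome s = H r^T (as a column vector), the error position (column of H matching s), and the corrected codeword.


s = (1, 1, 0, 0)^T, error position = 12, corrected codeword c = 010101010011001

Compute s = H r^T mod 2 one row at a time:
  s_1 = 1 + 0 + 0 + 1 + 0 + 0 + 0 + 1 = 3 ≡ 1 (mod 2).
  s_2 = 1 + 0 + 1 + 0 + 0 + 0 + 0 + 1 = 3 ≡ 1 (mod 2).
  s_3 = 1 + 0 + 1 + 0 + 0 + 1 + 0 + 1 = 4 ≡ 0 (mod 2).
  s_4 = 0 + 0 + 0 + 0 + 0 + 1 + 0 + 1 = 2 ≡ 0 (mod 2).
s = (1, 1, 0, 0)^T — this equals column 12 of H (binary 1100), so error is at position 12.
Correct: flip bit 12 of r = 010101010010001 to get c = 010101010011001.


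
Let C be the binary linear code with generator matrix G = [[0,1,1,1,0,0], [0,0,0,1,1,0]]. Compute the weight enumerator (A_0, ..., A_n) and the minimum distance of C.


Weight distribution: A_0 = 1, A_2 = 1, A_3 = 2. Minimum distance d = 2.

Enumerate all 2^2 = 4 messages m ∈ F_2^2.
For each, compute codeword c = mG in F_2^6, then tally its weight.
  m = 00 → c = 000000, weight = 0.
  m = 10 → c = 011100, weight = 3.
  m = 01 → c = 000110, weight = 2.
  m = 11 → c = 011010, weight = 3.
Tally weights:
  weight 0: 1 codewords.
  weight 2: 1 codewords.
  weight 3: 2 codewords.
Minimum distance d = smallest w > 0 with A_w > 0 = 2.
Sanity: Σ A_w = 4 = 2^2 = 4 ✓.


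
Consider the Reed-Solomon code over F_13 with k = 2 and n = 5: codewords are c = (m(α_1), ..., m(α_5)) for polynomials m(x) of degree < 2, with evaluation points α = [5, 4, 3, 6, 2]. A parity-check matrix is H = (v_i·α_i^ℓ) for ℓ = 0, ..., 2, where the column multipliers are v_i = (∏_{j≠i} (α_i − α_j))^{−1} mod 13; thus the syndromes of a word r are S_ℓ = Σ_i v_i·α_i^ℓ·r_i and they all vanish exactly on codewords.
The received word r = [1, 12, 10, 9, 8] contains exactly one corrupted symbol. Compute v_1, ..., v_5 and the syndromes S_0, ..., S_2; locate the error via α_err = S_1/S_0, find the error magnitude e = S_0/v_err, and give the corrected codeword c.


S = (10, 8, 9), error at position 4, error magnitude e = 6, c = [1, 12, 10, 3, 8].

Step 1: column multipliers v_i = (∏_{j≠i}(α_i − α_j))^{−1} mod 13.
  i = 1 (α = 5): (5−4)(5−3)(5−6)(5−2) = 1·2·(−1)·3 = −6 ≡ 7, so v_1 = 7^{−1} = 2 (mod 13).
  i = 2 (α = 4): (4−5)(4−3)(4−6)(4−2) = (−1)·1·(−2)·2 = 4 ≡ 4, so v_2 = 4^{−1} = 10 (mod 13).
  i = 3 (α = 3): (3−5)(3−4)(3−6)(3−2) = (−2)·(−1)·(−3)·1 = −6 ≡ 7, so v_3 = 7^{−1} = 2 (mod 13).
  i = 4 (α = 6): (6−5)(6−4)(6−3)(6−2) = 1·2·3·4 = 24 ≡ 11, so v_4 = 11^{−1} = 6 (mod 13).
  i = 5 (α = 2): (2−5)(2−4)(2−3)(2−6) = (−3)·(−2)·(−1)·(−4) = 24 ≡ 11, so v_5 = 11^{−1} = 6 (mod 13).
  v = [2, 10, 2, 6, 6].
Step 2: syndromes of r = [1, 12, 10, 9, 8] (all sums mod 13).
  S_0 = Σ v_i r_i = 2·1 + 10·12 + 2·10 + 6·9 + 6·8 = 244 ≡ 10.
  S_1 = Σ v_i α_i r_i = 2·5·1 + 10·4·12 + 2·3·10 + 6·6·9 + 6·2·8 = 970 ≡ 8.
  α_i^2 mod 13 = [12, 3, 9, 10, 4].
  S_2 = Σ v_i α_i^2 r_i = 2·12·1 + 10·3·12 + 2·9·10 + 6·10·9 + 6·4·8 = 1296 ≡ 9.
  S = (10, 8, 9) ≠ 0, so r is not a codeword (an error is present).
Step 3: locate the error. For a single error e at position i, S_ℓ = v_i·e·α_i^ℓ, so α_err = S_1/S_0.
  S_0^{−1} = 10^{−1} = 4 (mod 13), so α_err = 8·4 = 32 ≡ 6 = α_4. Error position i = 4.
  Consistency check: S_2/S_1 = 9·5 = 45 ≡ 6 = α_err ✓ (single-error assumption holds).
Step 4: error magnitude e = S_0/v_4 = S_0·∏_{j≠4}(α_4 − α_j) = 10·11 = 110 ≡ 6 (mod 13).
Step 5: correct position 4: c_4 = r_4 − e = 9 − 6 ≡ 3 (mod 13). Hence c = [1, 12, 10, 3, 8].
  Check: interpolating c through the α_i gives m(x) = 4 + 2·x (degree < 2) with m(α_i) = c_i for every i, so c is indeed a codeword.


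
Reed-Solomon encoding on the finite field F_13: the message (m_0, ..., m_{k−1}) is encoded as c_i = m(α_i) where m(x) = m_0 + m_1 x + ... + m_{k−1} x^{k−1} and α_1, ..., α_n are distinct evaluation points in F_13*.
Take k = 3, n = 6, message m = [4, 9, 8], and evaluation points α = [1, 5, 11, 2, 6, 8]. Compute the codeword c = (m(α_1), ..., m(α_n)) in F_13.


c = [8, 2, 5, 2, 8, 3]

Message polynomial: m(x) = 4 + 9·x + 8·x^2 (mod 13).
For each evaluation point α_i, compute m(α_i) mod 13:
  α_1 = 1: Horner steps 8 → 4 → 8, so m(1) = 8.
  α_2 = 5: Horner steps 8 → 10 → 2, so m(5) = 2.
  α_3 = 11: Horner steps 8 → 6 → 5, so m(11) = 5.
  α_4 = 2: Horner steps 8 → 12 → 2, so m(2) = 2.
  α_5 = 6: Horner steps 8 → 5 → 8, so m(6) = 8.
  α_6 = 8: Horner steps 8 → 8 → 3, so m(8) = 3.
Codeword c = [8, 2, 5, 2, 8, 3] ∈ F_13^6.


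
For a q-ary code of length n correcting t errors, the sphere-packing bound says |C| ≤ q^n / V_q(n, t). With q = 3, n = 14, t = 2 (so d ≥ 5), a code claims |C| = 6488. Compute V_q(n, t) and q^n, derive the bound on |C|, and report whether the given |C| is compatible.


V_q(n, t) = 393, q^n = 4782969, Hamming bound = 12170, |C| = 6488 ≤ bound (satisfied).

Step 1: Compute V_q(n, t) = Σ_{j=0}^2 C(n, j) (q−1)^j.
  j = 0: C(14,0)·(2)^0 = 1·1 = 1.
  j = 1: C(14,1)·(2)^1 = 14·2 = 28.
  j = 2: C(14,2)·(2)^2 = 91·4 = 364.
  V_q(n, t) = 1 + 28 + 364 = 393.
Step 2: q^n = 3^14 = 4782969.
Step 3: Hamming bound ⌊q^n / V_q(n,t)⌋ = ⌊4782969/393⌋ = 12170.
Step 4: Compare |C| = 6488 to 12170: satisfied.
The claimed |C| lies below the Hamming bound.


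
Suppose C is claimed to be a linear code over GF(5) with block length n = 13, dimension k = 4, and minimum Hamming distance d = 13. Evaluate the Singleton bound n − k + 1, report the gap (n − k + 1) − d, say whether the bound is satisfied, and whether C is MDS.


Singleton RHS = n − k + 1 = 10, slack = -3, bound violated (no such code; not MDS).

Singleton bound: d ≤ n − k + 1.
Here n = 13, k = 4, so n − k + 1 = 10.
Given d = 13, check d ≤ 10: NO.
Slack = (n − k + 1) − d = -3.
The slack is negative: d = 13 exceeds n − k + 1 = 10 by 3, so the Singleton bound is violated and no linear [13, 4, 13]_5 code can exist. In particular it is not MDS (MDS requires d = n − k + 1 exactly).
Description: the claimed parameters are [13, 4, 13]_5; such a code would be impossible (violates the Singleton bound).


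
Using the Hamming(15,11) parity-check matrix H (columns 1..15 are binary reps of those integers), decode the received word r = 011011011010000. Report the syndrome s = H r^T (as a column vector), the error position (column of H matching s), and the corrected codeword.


s = (1, 0, 0, 0)^T, error position = 8, corrected codeword c = 011011001010000

Compute s = H r^T mod 2 one row at a time:
  s_1 = 1 + 1 + 0 + 1 + 0 + 0 + 0 + 0 = 3 ≡ 1 (mod 2).
  s_2 = 0 + 1 + 1 + 0 + 0 + 0 + 0 + 0 = 2 ≡ 0 (mod 2).
  s_3 = 1 + 1 + 1 + 0 + 0 + 1 + 0 + 0 = 4 ≡ 0 (mod 2).
  s_4 = 0 + 1 + 1 + 0 + 1 + 1 + 0 + 0 = 4 ≡ 0 (mod 2).
s = (1, 0, 0, 0)^T — this equals column 8 of H (binary 1000), so error is at position 8.
Correct: flip bit 8 of r = 011011011010000 to get c = 011011001010000.


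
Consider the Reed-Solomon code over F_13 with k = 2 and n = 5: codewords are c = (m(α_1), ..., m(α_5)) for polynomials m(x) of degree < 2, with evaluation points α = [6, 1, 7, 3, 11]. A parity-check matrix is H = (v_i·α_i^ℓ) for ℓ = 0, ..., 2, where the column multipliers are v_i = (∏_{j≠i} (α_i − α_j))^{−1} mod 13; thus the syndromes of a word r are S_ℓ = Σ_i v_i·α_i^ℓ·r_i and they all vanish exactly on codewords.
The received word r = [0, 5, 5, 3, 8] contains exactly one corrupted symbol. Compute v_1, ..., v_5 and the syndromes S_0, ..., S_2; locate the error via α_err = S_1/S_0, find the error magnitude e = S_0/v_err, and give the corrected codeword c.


S = (4, 2, 1), error at position 3, error magnitude e = 6, c = [0, 5, 12, 3, 8].

Step 1: column multipliers v_i = (∏_{j≠i}(α_i − α_j))^{−1} mod 13.
  i = 1 (α = 6): (6−1)(6−7)(6−3)(6−11) = 5·(−1)·3·(−5) = 75 ≡ 10, so v_1 = 10^{−1} = 4 (mod 13).
  i = 2 (α = 1): (1−6)(1−7)(1−3)(1−11) = (−5)·(−6)·(−2)·(−10) = 600 ≡ 2, so v_2 = 2^{−1} = 7 (mod 13).
  i = 3 (α = 7): (7−6)(7−1)(7−3)(7−11) = 1·6·4·(−4) = −96 ≡ 8, so v_3 = 8^{−1} = 5 (mod 13).
  i = 4 (α = 3): (3−6)(3−1)(3−7)(3−11) = (−3)·2·(−4)·(−8) = −192 ≡ 3, so v_4 = 3^{−1} = 9 (mod 13).
  i = 5 (α = 11): (11−6)(11−1)(11−7)(11−3) = 5·10·4·8 = 1600 ≡ 1, so v_5 = 1^{−1} = 1 (mod 13).
  v = [4, 7, 5, 9, 1].
Step 2: syndromes of r = [0, 5, 5, 3, 8] (all sums mod 13).
  S_0 = Σ v_i r_i = 4·0 + 7·5 + 5·5 + 9·3 + 1·8 = 95 ≡ 4.
  S_1 = Σ v_i α_i r_i = 4·6·0 + 7·1·5 + 5·7·5 + 9·3·3 + 1·11·8 = 379 ≡ 2.
  α_i^2 mod 13 = [10, 1, 10, 9, 4].
  S_2 = Σ v_i α_i^2 r_i = 4·10·0 + 7·1·5 + 5·10·5 + 9·9·3 + 1·4·8 = 560 ≡ 1.
  S = (4, 2, 1) ≠ 0, so r is not a codeword (an error is present).
Step 3: locate the error. For a single error e at position i, S_ℓ = v_i·e·α_i^ℓ, so α_err = S_1/S_0.
  S_0^{−1} = 4^{−1} = 10 (mod 13), so α_err = 2·10 = 20 ≡ 7 = α_3. Error position i = 3.
  Consistency check: S_2/S_1 = 1·7 = 7 ≡ 7 = α_err ✓ (single-error assumption holds).
Step 4: error magnitude e = S_0/v_3 = S_0·∏_{j≠3}(α_3 − α_j) = 4·8 = 32 ≡ 6 (mod 13).
Step 5: correct position 3: c_3 = r_3 − e = 5 − 6 ≡ 12 (mod 13). Hence c = [0, 5, 12, 3, 8].
  Check: interpolating c through the α_i gives m(x) = 6 + 12·x (degree < 2) with m(α_i) = c_i for every i, so c is indeed a codeword.


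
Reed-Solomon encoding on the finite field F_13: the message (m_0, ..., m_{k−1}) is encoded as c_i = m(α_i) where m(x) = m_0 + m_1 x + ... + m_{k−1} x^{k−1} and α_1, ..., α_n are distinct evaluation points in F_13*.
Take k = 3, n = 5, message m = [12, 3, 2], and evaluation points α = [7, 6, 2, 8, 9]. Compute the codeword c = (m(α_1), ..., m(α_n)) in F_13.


c = [1, 11, 0, 8, 6]

Message polynomial: m(x) = 12 + 3·x + 2·x^2 (mod 13).
For each evaluation point α_i, compute m(α_i) mod 13:
  α_1 = 7: Horner steps 2 → 4 → 1, so m(7) = 1.
  α_2 = 6: Horner steps 2 → 2 → 11, so m(6) = 11.
  α_3 = 2: Horner steps 2 → 7 → 0, so m(2) = 0.
  α_4 = 8: Horner steps 2 → 6 → 8, so m(8) = 8.
  α_5 = 9: Horner steps 2 → 8 → 6, so m(9) = 6.
Codeword c = [1, 11, 0, 8, 6] ∈ F_13^5.


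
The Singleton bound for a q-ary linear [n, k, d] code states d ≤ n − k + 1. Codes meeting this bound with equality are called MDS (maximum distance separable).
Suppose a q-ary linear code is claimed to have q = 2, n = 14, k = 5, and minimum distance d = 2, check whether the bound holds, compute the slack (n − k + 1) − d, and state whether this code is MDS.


Singleton RHS = n − k + 1 = 10, slack = 8, bound satisfied, not MDS.

Singleton bound: d ≤ n − k + 1.
Here n = 14, k = 5, so n − k + 1 = 10.
Given d = 2, check d ≤ 10: YES.
Slack = (n − k + 1) − d = 8.
The code is NOT MDS (slack = 8 > 0).
Description: the claimed parameters are [14, 5, 2]_2; such a code would be non-MDS.


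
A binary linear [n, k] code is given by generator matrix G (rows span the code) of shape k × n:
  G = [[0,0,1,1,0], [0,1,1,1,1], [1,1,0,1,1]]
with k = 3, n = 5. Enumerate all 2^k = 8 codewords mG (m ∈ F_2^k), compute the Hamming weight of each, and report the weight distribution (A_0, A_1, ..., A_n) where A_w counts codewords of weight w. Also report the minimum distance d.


Weight distribution: A_0 = 1, A_2 = 4, A_4 = 3. Minimum distance d = 2.

Enumerate all 2^3 = 8 messages m ∈ F_2^3.
For each, compute codeword c = mG in F_2^5, then tally its weight.
  m = 000 → c = 00000, weight = 0.
  m = 100 → c = 00110, weight = 2.
  m = 010 → c = 01111, weight = 4.
  m = 110 → c = 01001, weight = 2.
  m = 001 → c = 11011, weight = 4.
  m = 101 → c = 11101, weight = 4.
  m = 011 → c = 10100, weight = 2.
  m = 111 → c = 10010, weight = 2.
Tally weights:
  weight 0: 1 codewords.
  weight 2: 4 codewords.
  weight 4: 3 codewords.
Minimum distance d = smallest w > 0 with A_w > 0 = 2.
Sanity: Σ A_w = 8 = 2^3 = 8 ✓.


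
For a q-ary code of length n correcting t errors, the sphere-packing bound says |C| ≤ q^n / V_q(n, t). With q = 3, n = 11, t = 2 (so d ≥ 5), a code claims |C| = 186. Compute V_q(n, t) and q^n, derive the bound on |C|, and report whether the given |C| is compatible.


V_q(n, t) = 243, q^n = 177147, Hamming bound = 729, |C| = 186 ≤ bound (satisfied).

Step 1: Compute V_q(n, t) = Σ_{j=0}^2 C(n, j) (q−1)^j.
  j = 0: C(11,0)·(2)^0 = 1·1 = 1.
  j = 1: C(11,1)·(2)^1 = 11·2 = 22.
  j = 2: C(11,2)·(2)^2 = 55·4 = 220.
  V_q(n, t) = 1 + 22 + 220 = 243.
Step 2: q^n = 3^11 = 177147.
Step 3: Hamming bound ⌊q^n / V_q(n,t)⌋ = ⌊177147/243⌋ = 729.
Step 4: Compare |C| = 186 to 729: satisfied.
The claimed |C| lies below the Hamming bound.


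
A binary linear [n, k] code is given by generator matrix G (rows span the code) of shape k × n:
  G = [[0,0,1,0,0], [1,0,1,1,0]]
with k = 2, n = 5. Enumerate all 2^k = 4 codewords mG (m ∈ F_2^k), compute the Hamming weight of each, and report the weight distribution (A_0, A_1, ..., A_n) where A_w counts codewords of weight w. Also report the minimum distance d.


Weight distribution: A_0 = 1, A_1 = 1, A_2 = 1, A_3 = 1. Minimum distance d = 1.

Enumerate all 2^2 = 4 messages m ∈ F_2^2.
For each, compute codeword c = mG in F_2^5, then tally its weight.
  m = 00 → c = 00000, weight = 0.
  m = 10 → c = 00100, weight = 1.
  m = 01 → c = 10110, weight = 3.
  m = 11 → c = 10010, weight = 2.
Tally weights:
  weight 0: 1 codewords.
  weight 1: 1 codewords.
  weight 2: 1 codewords.
  weight 3: 1 codewords.
Minimum distance d = smallest w > 0 with A_w > 0 = 1.
Sanity: Σ A_w = 4 = 2^2 = 4 ✓.


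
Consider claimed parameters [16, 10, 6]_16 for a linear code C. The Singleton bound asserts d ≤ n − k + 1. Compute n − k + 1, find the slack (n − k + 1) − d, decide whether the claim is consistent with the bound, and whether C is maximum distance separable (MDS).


Singleton RHS = n − k + 1 = 7, slack = 1, bound satisfied, not MDS.

Singleton bound: d ≤ n − k + 1.
Here n = 16, k = 10, so n − k + 1 = 7.
Given d = 6, check d ≤ 7: YES.
Slack = (n − k + 1) − d = 1.
The code is NOT MDS (slack = 1 > 0).
Description: the claimed parameters are [16, 10, 6]_16; such a code would be non-MDS.


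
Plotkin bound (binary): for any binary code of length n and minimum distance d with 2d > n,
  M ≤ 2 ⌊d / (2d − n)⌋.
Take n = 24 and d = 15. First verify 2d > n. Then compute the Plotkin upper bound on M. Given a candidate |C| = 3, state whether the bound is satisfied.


Plotkin bound M ≤ 4; given |C| = 3 ≤ bound (satisfied).

Check applicability: 2d = 30, n = 24.
2d − n = 6 > 0, so Plotkin applies.
Compute d/(2d−n) = 15/6 ≈ 2.5000.
⌊d/(2d−n)⌋ = 2.
Plotkin bound: M ≤ 2·2 = 4.
Given |C| = 3, check: satisfied.
This |C| is below the Plotkin bound.


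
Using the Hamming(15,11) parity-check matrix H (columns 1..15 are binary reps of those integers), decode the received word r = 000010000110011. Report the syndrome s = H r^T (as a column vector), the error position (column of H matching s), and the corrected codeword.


s = (0, 1, 0, 1)^T, error position = 5, corrected codeword c = 000000000110011

Compute s = H r^T mod 2 one row at a time:
  s_1 = 0 + 0 + 1 + 1 + 0 + 0 + 1 + 1 = 4 ≡ 0 (mod 2).
  s_2 = 0 + 1 + 0 + 0 + 0 + 0 + 1 + 1 = 3 ≡ 1 (mod 2).
  s_3 = 0 + 0 + 0 + 0 + 1 + 1 + 1 + 1 = 4 ≡ 0 (mod 2).
  s_4 = 0 + 0 + 1 + 0 + 0 + 1 + 0 + 1 = 3 ≡ 1 (mod 2).
s = (0, 1, 0, 1)^T — this equals column 5 of H (binary 0101), so error is at position 5.
Correct: flip bit 5 of r = 000010000110011 to get c = 000000000110011.


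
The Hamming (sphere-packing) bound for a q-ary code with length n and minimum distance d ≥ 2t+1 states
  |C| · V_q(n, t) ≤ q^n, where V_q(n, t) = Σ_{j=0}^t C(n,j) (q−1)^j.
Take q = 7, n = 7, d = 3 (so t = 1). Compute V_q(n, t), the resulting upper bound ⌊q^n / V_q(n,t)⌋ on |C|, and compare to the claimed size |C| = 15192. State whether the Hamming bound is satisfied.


V_q(n, t) = 43, q^n = 823543, Hamming bound = 19152, |C| = 15192 ≤ bound (satisfied).

Step 1: Compute V_q(n, t) = Σ_{j=0}^1 C(n, j) (q−1)^j.
  j = 0: C(7,0)·(6)^0 = 1·1 = 1.
  j = 1: C(7,1)·(6)^1 = 7·6 = 42.
  V_q(n, t) = 1 + 42 = 43.
Step 2: q^n = 7^7 = 823543.
Step 3: Hamming bound ⌊q^n / V_q(n,t)⌋ = ⌊823543/43⌋ = 19152.
Step 4: Compare |C| = 15192 to 19152: satisfied.
The claimed |C| lies below the Hamming bound.


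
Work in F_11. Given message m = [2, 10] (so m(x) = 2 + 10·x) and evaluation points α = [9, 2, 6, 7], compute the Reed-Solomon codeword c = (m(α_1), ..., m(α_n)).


c = [4, 0, 7, 6]

Message polynomial: m(x) = 2 + 10·x (mod 11).
For each evaluation point α_i, compute m(α_i) mod 11:
  α_1 = 9: Horner steps 10 → 4, so m(9) = 4.
  α_2 = 2: Horner steps 10 → 0, so m(2) = 0.
  α_3 = 6: Horner steps 10 → 7, so m(6) = 7.
  α_4 = 7: Horner steps 10 → 6, so m(7) = 6.
Codeword c = [4, 0, 7, 6] ∈ F_11^4.


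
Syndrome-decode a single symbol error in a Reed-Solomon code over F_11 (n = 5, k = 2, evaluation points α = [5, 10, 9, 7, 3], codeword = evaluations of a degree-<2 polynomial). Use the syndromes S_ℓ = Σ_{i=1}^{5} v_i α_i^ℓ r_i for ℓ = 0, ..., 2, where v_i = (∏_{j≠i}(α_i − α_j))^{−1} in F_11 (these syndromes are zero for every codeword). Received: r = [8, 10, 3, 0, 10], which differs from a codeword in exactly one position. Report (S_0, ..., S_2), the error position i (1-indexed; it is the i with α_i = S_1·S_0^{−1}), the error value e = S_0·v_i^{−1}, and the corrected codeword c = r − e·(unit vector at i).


S = (10, 8, 2), error at position 5, error magnitude e = 5, c = [8, 10, 3, 0, 5].

Step 1: column multipliers v_i = (∏_{j≠i}(α_i − α_j))^{−1} mod 11.
  i = 1 (α = 5): (5−10)(5−9)(5−7)(5−3) = (−5)·(−4)·(−2)·2 = −80 ≡ 8, so v_1 = 8^{−1} = 7 (mod 11).
  i = 2 (α = 10): (10−5)(10−9)(10−7)(10−3) = 5·1·3·7 = 105 ≡ 6, so v_2 = 6^{−1} = 2 (mod 11).
  i = 3 (α = 9): (9−5)(9−10)(9−7)(9−3) = 4·(−1)·2·6 = −48 ≡ 7, so v_3 = 7^{−1} = 8 (mod 11).
  i = 4 (α = 7): (7−5)(7−10)(7−9)(7−3) = 2·(−3)·(−2)·4 = 48 ≡ 4, so v_4 = 4^{−1} = 3 (mod 11).
  i = 5 (α = 3): (3−5)(3−10)(3−9)(3−7) = (−2)·(−7)·(−6)·(−4) = 336 ≡ 6, so v_5 = 6^{−1} = 2 (mod 11).
  v = [7, 2, 8, 3, 2].
Step 2: syndromes of r = [8, 10, 3, 0, 10] (all sums mod 11).
  S_0 = Σ v_i r_i = 7·8 + 2·10 + 8·3 + 3·0 + 2·10 = 120 ≡ 10.
  S_1 = Σ v_i α_i r_i = 7·5·8 + 2·10·10 + 8·9·3 + 3·7·0 + 2·3·10 = 756 ≡ 8.
  α_i^2 mod 11 = [3, 1, 4, 5, 9].
  S_2 = Σ v_i α_i^2 r_i = 7·3·8 + 2·1·10 + 8·4·3 + 3·5·0 + 2·9·10 = 464 ≡ 2.
  S = (10, 8, 2) ≠ 0, so r is not a codeword (an error is present).
Step 3: locate the error. For a single error e at position i, S_ℓ = v_i·e·α_i^ℓ, so α_err = S_1/S_0.
  S_0^{−1} = 10^{−1} = 10 (mod 11), so α_err = 8·10 = 80 ≡ 3 = α_5. Error position i = 5.
  Consistency check: S_2/S_1 = 2·7 = 14 ≡ 3 = α_err ✓ (single-error assumption holds).
Step 4: error magnitude e = S_0/v_5 = S_0·∏_{j≠5}(α_5 − α_j) = 10·6 = 60 ≡ 5 (mod 11).
Step 5: correct position 5: c_5 = r_5 − e = 10 − 5 ≡ 5 (mod 11). Hence c = [8, 10, 3, 0, 5].
  Check: interpolating c through the α_i gives m(x) = 6 + 7·x (degree < 2) with m(α_i) = c_i for every i, so c is indeed a codeword.
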